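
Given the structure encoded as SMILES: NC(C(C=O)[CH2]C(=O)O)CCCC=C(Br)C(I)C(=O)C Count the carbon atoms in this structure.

Count every carbon token in the SMILES (each C, including those in ring-closure positions and inside branches).
Carbon count: 13.

13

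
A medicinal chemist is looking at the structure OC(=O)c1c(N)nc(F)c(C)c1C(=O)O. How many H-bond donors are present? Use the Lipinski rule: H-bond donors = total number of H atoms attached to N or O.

Donors: find every N or O and count the H atoms it carries.
  atom 1 (O): bond orders sum to 1 → 1 H
  atom 3 (O): bond orders sum to 2 → 0 H
  atom 6 (N): bond orders sum to 1 → 2 H
  atom 7 (N): bond orders sum to 3 → 0 H
  atom 14 (O): bond orders sum to 2 → 0 H
  atom 15 (O): bond orders sum to 1 → 1 H
Lipinski HBD = 4.

4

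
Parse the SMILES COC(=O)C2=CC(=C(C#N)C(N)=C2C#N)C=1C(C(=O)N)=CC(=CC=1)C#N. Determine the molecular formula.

Walk through each heavy atom and fill implicit hydrogens from standard valence (C 4, N 3, O 2, S 2, halogen 1):
  atom 1: C, bond orders sum to 1 (valence 4) → 3 H
  atom 2: O, bond orders sum to 2 (valence 2) → 0 H
  atom 3: C, bond orders sum to 4 (valence 4) → 0 H
  atom 4: O, bond orders sum to 2 (valence 2) → 0 H
  atom 5: C, bond orders sum to 4 (valence 4) → 0 H
  atom 6: C, bond orders sum to 3 (valence 4) → 1 H
  atom 7: C, bond orders sum to 4 (valence 4) → 0 H
  atom 8: C, bond orders sum to 4 (valence 4) → 0 H
  atom 9: C, bond orders sum to 4 (valence 4) → 0 H
  atom 10: N, bond orders sum to 3 (valence 3) → 0 H
  atom 11: C, bond orders sum to 4 (valence 4) → 0 H
  atom 12: N, bond orders sum to 1 (valence 3) → 2 H
  atom 13: C, bond orders sum to 4 (valence 4) → 0 H
  atom 14: C, bond orders sum to 4 (valence 4) → 0 H
  atom 15: N, bond orders sum to 3 (valence 3) → 0 H
  atom 16: C, bond orders sum to 4 (valence 4) → 0 H
  atom 17: C, bond orders sum to 4 (valence 4) → 0 H
  atom 18: C, bond orders sum to 4 (valence 4) → 0 H
  atom 19: O, bond orders sum to 2 (valence 2) → 0 H
  atom 20: N, bond orders sum to 1 (valence 3) → 2 H
  atom 21: C, bond orders sum to 3 (valence 4) → 1 H
  atom 22: C, bond orders sum to 4 (valence 4) → 0 H
  atom 23: C, bond orders sum to 3 (valence 4) → 1 H
  atom 24: C, bond orders sum to 3 (valence 4) → 1 H
  atom 25: C, bond orders sum to 4 (valence 4) → 0 H
  atom 26: N, bond orders sum to 3 (valence 3) → 0 H
Totals → C:18, H:11, N:5, O:3.
In Hill order: C18H11N5O3.

C18H11N5O3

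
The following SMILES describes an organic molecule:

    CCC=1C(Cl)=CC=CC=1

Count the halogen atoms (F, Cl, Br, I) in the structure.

Halogen atoms appear at heavy-atom position 5 (1×Cl).
Halogen count: 1.

1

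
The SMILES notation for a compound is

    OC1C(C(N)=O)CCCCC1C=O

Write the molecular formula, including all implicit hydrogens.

Walk through each heavy atom and fill implicit hydrogens from standard valence (C 4, N 3, O 2, S 2, halogen 1):
  atom 1: O, bond orders sum to 1 (valence 2) → 1 H
  atom 2: C, bond orders sum to 3 (valence 4) → 1 H
  atom 3: C, bond orders sum to 3 (valence 4) → 1 H
  atom 4: C, bond orders sum to 4 (valence 4) → 0 H
  atom 5: N, bond orders sum to 1 (valence 3) → 2 H
  atom 6: O, bond orders sum to 2 (valence 2) → 0 H
  atom 7: C, bond orders sum to 2 (valence 4) → 2 H
  atom 8: C, bond orders sum to 2 (valence 4) → 2 H
  atom 9: C, bond orders sum to 2 (valence 4) → 2 H
  atom 10: C, bond orders sum to 2 (valence 4) → 2 H
  atom 11: C, bond orders sum to 3 (valence 4) → 1 H
  atom 12: C, bond orders sum to 3 (valence 4) → 1 H
  atom 13: O, bond orders sum to 2 (valence 2) → 0 H
Totals → C:9, H:15, N:1, O:3.

C9H15NO3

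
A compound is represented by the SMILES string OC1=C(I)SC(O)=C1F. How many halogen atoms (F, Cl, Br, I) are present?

2

Halogen atoms appear at heavy-atom positions 4, 9 (1×F, 1×I).
Other groups present: 2 hydroxyl.
Halogen count: 2.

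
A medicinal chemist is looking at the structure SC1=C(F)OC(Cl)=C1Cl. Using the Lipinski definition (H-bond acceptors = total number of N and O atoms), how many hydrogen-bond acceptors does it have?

1

N atoms: 0; O atoms: 1.
Lipinski HBA = 0 + 1 = 1.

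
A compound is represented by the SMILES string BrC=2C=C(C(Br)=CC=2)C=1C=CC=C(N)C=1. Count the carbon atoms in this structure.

12

Count every carbon token in the SMILES (each C, including those in ring-closure positions and inside branches).
Carbon count: 12.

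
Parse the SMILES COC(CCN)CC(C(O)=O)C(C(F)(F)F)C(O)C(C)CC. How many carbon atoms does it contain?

14

Count every carbon token in the SMILES (each C, including those in ring-closure positions and inside branches).
Carbon count: 14.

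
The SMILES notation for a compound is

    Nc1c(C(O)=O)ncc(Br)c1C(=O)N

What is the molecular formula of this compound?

C7H6BrN3O3

Walk through each heavy atom and fill implicit hydrogens from standard valence (C 4, N 3, O 2, S 2, halogen 1); for lowercase aromatic atoms, an aromatic c carries 1 H when it has two neighbours and 0 H with three, and aromatic n carries 0 H:
  atom 1: N, bond orders sum to 1 (valence 3) → 2 H
  atom 2: aromatic c, 3 neighbours → 0 H
  atom 3: aromatic c, 3 neighbours → 0 H
  atom 4: C, bond orders sum to 4 (valence 4) → 0 H
  atom 5: O, bond orders sum to 1 (valence 2) → 1 H
  atom 6: O, bond orders sum to 2 (valence 2) → 0 H
  atom 7: aromatic n, 2 neighbours → 0 H
  atom 8: aromatic c, 2 neighbours → 1 H
  atom 9: aromatic c, 3 neighbours → 0 H
  atom 10: Br (halogen, monovalent) → 0 H
  atom 11: aromatic c, 3 neighbours → 0 H
  atom 12: C, bond orders sum to 4 (valence 4) → 0 H
  atom 13: O, bond orders sum to 2 (valence 2) → 0 H
  atom 14: N, bond orders sum to 1 (valence 3) → 2 H
Totals → C:7, H:6, Br:1, N:3, O:3.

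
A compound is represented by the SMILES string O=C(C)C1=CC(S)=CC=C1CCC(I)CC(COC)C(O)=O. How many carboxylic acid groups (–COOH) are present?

The carboxylic acid motif appears at heavy-atom position 20 in the SMILES.
Other groups present: 1 ether, 1 ketone, 1 thiol.
Carboxylic acid count: 1.

1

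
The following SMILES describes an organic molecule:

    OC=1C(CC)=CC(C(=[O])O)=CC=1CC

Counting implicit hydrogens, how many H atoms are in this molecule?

14

Walk through each heavy atom and fill implicit hydrogens from standard valence (C 4, N 3, O 2, S 2, halogen 1):
  atom 1: O, bond orders sum to 1 (valence 2) → 1 H
  atom 2: C, bond orders sum to 4 (valence 4) → 0 H
  atom 3: C, bond orders sum to 4 (valence 4) → 0 H
  atom 4: C, bond orders sum to 2 (valence 4) → 2 H
  atom 5: C, bond orders sum to 1 (valence 4) → 3 H
  atom 6: C, bond orders sum to 3 (valence 4) → 1 H
  atom 7: C, bond orders sum to 4 (valence 4) → 0 H
  atom 8: C, bond orders sum to 4 (valence 4) → 0 H
  atom 9: O with explicit H count 0
  atom 10: O, bond orders sum to 1 (valence 2) → 1 H
  atom 11: C, bond orders sum to 3 (valence 4) → 1 H
  atom 12: C, bond orders sum to 4 (valence 4) → 0 H
  atom 13: C, bond orders sum to 2 (valence 4) → 2 H
  atom 14: C, bond orders sum to 1 (valence 4) → 3 H
Total hydrogens: 14.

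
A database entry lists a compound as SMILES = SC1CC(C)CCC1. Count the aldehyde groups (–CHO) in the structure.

0

Scan the SMILES for the aldehyde motif — none present.
Groups that are present: 1 thiol.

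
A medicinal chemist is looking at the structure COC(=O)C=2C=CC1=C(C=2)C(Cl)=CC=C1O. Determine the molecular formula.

C12H9ClO3

Walk through each heavy atom and fill implicit hydrogens from standard valence (C 4, N 3, O 2, S 2, halogen 1):
  atom 1: C, bond orders sum to 1 (valence 4) → 3 H
  atom 2: O, bond orders sum to 2 (valence 2) → 0 H
  atom 3: C, bond orders sum to 4 (valence 4) → 0 H
  atom 4: O, bond orders sum to 2 (valence 2) → 0 H
  atom 5: C, bond orders sum to 4 (valence 4) → 0 H
  atom 6: C, bond orders sum to 3 (valence 4) → 1 H
  atom 7: C, bond orders sum to 3 (valence 4) → 1 H
  atom 8: C, bond orders sum to 4 (valence 4) → 0 H
  atom 9: C, bond orders sum to 4 (valence 4) → 0 H
  atom 10: C, bond orders sum to 3 (valence 4) → 1 H
  atom 11: C, bond orders sum to 4 (valence 4) → 0 H
  atom 12: Cl (halogen, monovalent) → 0 H
  atom 13: C, bond orders sum to 3 (valence 4) → 1 H
  atom 14: C, bond orders sum to 3 (valence 4) → 1 H
  atom 15: C, bond orders sum to 4 (valence 4) → 0 H
  atom 16: O, bond orders sum to 1 (valence 2) → 1 H
Totals → C:12, H:9, Cl:1, O:3.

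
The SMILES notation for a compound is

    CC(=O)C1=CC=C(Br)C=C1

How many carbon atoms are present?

8

Count every carbon token in the SMILES (each C, including those in ring-closure positions and inside branches).
Carbon count: 8.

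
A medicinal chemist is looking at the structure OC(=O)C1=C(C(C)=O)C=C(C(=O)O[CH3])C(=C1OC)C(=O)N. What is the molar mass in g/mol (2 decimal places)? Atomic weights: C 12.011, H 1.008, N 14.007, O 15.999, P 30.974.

First, the molecular formula is C13H13NO7 (counting implicit H from valence).
  C: 13 × 12.011 = 156.143
  H: 13 × 1.008 = 13.104
  N: 1 × 14.007 = 14.007
  O: 7 × 15.999 = 111.993
Sum: 13×12.011 + 13×1.008 + 1×14.007 + 7×15.999 = 295.247 → 295.25 g/mol.

295.25 g/mol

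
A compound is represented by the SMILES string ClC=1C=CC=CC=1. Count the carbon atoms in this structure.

6

Count every carbon token in the SMILES (each C, including those in ring-closure positions and inside branches).
Carbon count: 6.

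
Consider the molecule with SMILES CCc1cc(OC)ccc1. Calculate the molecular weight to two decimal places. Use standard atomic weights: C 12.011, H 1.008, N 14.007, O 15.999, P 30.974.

First, the molecular formula is C9H12O (counting implicit H from valence).
  C: 9 × 12.011 = 108.099
  H: 12 × 1.008 = 12.096
  O: 1 × 15.999 = 15.999
Sum: 9×12.011 + 12×1.008 + 1×15.999 = 136.194 → 136.19 g/mol.

136.19 g/mol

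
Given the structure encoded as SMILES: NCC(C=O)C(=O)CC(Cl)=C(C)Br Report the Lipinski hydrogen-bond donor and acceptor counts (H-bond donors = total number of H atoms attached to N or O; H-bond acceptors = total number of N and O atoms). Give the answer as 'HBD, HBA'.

2, 3

Donors: find every N or O and count the H atoms it carries.
  atom 1 (N): bond orders sum to 1 → 2 H
  atom 5 (O): bond orders sum to 2 → 0 H
  atom 7 (O): bond orders sum to 2 → 0 H
Lipinski HBD = 2.
Acceptors: N atoms = 1, O atoms = 2 → HBA = 3.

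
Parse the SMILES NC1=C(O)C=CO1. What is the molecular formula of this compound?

C4H5NO2

Walk through each heavy atom and fill implicit hydrogens from standard valence (C 4, N 3, O 2, S 2, halogen 1):
  atom 1: N, bond orders sum to 1 (valence 3) → 2 H
  atom 2: C, bond orders sum to 4 (valence 4) → 0 H
  atom 3: C, bond orders sum to 4 (valence 4) → 0 H
  atom 4: O, bond orders sum to 1 (valence 2) → 1 H
  atom 5: C, bond orders sum to 3 (valence 4) → 1 H
  atom 6: C, bond orders sum to 3 (valence 4) → 1 H
  atom 7: O, bond orders sum to 2 (valence 2) → 0 H
Totals → C:4, H:5, N:1, O:2.
In Hill order: C4H5NO2.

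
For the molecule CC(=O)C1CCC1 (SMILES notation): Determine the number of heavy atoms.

7

Every atom symbol written in the SMILES (organic subset) is one heavy atom; implicit H are not written.
Heavy atoms by element → C:6, O:1.
Total: 7.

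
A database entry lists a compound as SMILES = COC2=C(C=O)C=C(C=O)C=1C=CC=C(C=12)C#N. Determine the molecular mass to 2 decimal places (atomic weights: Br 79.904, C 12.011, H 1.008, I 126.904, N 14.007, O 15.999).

239.23 g/mol

First, the molecular formula is C14H9NO3 (counting implicit H from valence).
  C: 14 × 12.011 = 168.154
  H: 9 × 1.008 = 9.072
  N: 1 × 14.007 = 14.007
  O: 3 × 15.999 = 47.997
Sum: 14×12.011 + 9×1.008 + 1×14.007 + 3×15.999 = 239.230 → 239.23 g/mol.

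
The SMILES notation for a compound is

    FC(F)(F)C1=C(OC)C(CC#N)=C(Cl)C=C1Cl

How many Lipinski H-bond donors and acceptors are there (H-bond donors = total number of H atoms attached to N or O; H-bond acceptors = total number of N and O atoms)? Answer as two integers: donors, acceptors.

0, 2

Donors: find every N or O and count the H atoms it carries.
  atom 7 (O): bond orders sum to 2 → 0 H
  atom 12 (N): bond orders sum to 3 → 0 H
Lipinski HBD = 0.
Acceptors: N atoms = 1, O atoms = 1 → HBA = 2.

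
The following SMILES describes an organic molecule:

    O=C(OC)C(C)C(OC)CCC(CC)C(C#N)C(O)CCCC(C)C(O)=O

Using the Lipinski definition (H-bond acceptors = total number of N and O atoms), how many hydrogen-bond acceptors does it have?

N atoms: 1; O atoms: 6.
Lipinski HBA = 1 + 6 = 7.

7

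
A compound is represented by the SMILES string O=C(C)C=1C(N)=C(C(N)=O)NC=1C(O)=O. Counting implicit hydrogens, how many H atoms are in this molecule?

Walk through each heavy atom and fill implicit hydrogens from standard valence (C 4, N 3, O 2, S 2, halogen 1):
  atom 1: O, bond orders sum to 2 (valence 2) → 0 H
  atom 2: C, bond orders sum to 4 (valence 4) → 0 H
  atom 3: C, bond orders sum to 1 (valence 4) → 3 H
  atom 4: C, bond orders sum to 4 (valence 4) → 0 H
  atom 5: C, bond orders sum to 4 (valence 4) → 0 H
  atom 6: N, bond orders sum to 1 (valence 3) → 2 H
  atom 7: C, bond orders sum to 4 (valence 4) → 0 H
  atom 8: C, bond orders sum to 4 (valence 4) → 0 H
  atom 9: N, bond orders sum to 1 (valence 3) → 2 H
  atom 10: O, bond orders sum to 2 (valence 2) → 0 H
  atom 11: N, bond orders sum to 2 (valence 3) → 1 H
  atom 12: C, bond orders sum to 4 (valence 4) → 0 H
  atom 13: C, bond orders sum to 4 (valence 4) → 0 H
  atom 14: O, bond orders sum to 1 (valence 2) → 1 H
  atom 15: O, bond orders sum to 2 (valence 2) → 0 H
Total hydrogens: 9.

9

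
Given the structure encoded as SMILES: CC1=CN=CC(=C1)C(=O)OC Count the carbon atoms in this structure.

Count every carbon token in the SMILES (each C, including those in ring-closure positions and inside branches).
Carbon count: 8.

8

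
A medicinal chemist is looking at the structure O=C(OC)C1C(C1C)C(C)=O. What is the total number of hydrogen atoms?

Walk through each heavy atom and fill implicit hydrogens from standard valence (C 4, N 3, O 2, S 2, halogen 1):
  atom 1: O, bond orders sum to 2 (valence 2) → 0 H
  atom 2: C, bond orders sum to 4 (valence 4) → 0 H
  atom 3: O, bond orders sum to 2 (valence 2) → 0 H
  atom 4: C, bond orders sum to 1 (valence 4) → 3 H
  atom 5: C, bond orders sum to 3 (valence 4) → 1 H
  atom 6: C, bond orders sum to 3 (valence 4) → 1 H
  atom 7: C, bond orders sum to 3 (valence 4) → 1 H
  atom 8: C, bond orders sum to 1 (valence 4) → 3 H
  atom 9: C, bond orders sum to 4 (valence 4) → 0 H
  atom 10: C, bond orders sum to 1 (valence 4) → 3 H
  atom 11: O, bond orders sum to 2 (valence 2) → 0 H
Total hydrogens: 12.

12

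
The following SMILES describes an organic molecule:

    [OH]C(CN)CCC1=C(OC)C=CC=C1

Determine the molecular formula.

Walk through each heavy atom and fill implicit hydrogens from standard valence (C 4, N 3, O 2, S 2, halogen 1):
  atom 1: O with explicit H count 1
  atom 2: C, bond orders sum to 3 (valence 4) → 1 H
  atom 3: C, bond orders sum to 2 (valence 4) → 2 H
  atom 4: N, bond orders sum to 1 (valence 3) → 2 H
  atom 5: C, bond orders sum to 2 (valence 4) → 2 H
  atom 6: C, bond orders sum to 2 (valence 4) → 2 H
  atom 7: C, bond orders sum to 4 (valence 4) → 0 H
  atom 8: C, bond orders sum to 4 (valence 4) → 0 H
  atom 9: O, bond orders sum to 2 (valence 2) → 0 H
  atom 10: C, bond orders sum to 1 (valence 4) → 3 H
  atom 11: C, bond orders sum to 3 (valence 4) → 1 H
  atom 12: C, bond orders sum to 3 (valence 4) → 1 H
  atom 13: C, bond orders sum to 3 (valence 4) → 1 H
  atom 14: C, bond orders sum to 3 (valence 4) → 1 H
Totals → C:11, H:17, N:1, O:2.

C11H17NO2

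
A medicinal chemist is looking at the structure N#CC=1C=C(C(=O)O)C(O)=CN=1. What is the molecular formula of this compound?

C7H4N2O3

Walk through each heavy atom and fill implicit hydrogens from standard valence (C 4, N 3, O 2, S 2, halogen 1):
  atom 1: N, bond orders sum to 3 (valence 3) → 0 H
  atom 2: C, bond orders sum to 4 (valence 4) → 0 H
  atom 3: C, bond orders sum to 4 (valence 4) → 0 H
  atom 4: C, bond orders sum to 3 (valence 4) → 1 H
  atom 5: C, bond orders sum to 4 (valence 4) → 0 H
  atom 6: C, bond orders sum to 4 (valence 4) → 0 H
  atom 7: O, bond orders sum to 2 (valence 2) → 0 H
  atom 8: O, bond orders sum to 1 (valence 2) → 1 H
  atom 9: C, bond orders sum to 4 (valence 4) → 0 H
  atom 10: O, bond orders sum to 1 (valence 2) → 1 H
  atom 11: C, bond orders sum to 3 (valence 4) → 1 H
  atom 12: N, bond orders sum to 3 (valence 3) → 0 H
Totals → C:7, H:4, N:2, O:3.
In Hill order: C7H4N2O3.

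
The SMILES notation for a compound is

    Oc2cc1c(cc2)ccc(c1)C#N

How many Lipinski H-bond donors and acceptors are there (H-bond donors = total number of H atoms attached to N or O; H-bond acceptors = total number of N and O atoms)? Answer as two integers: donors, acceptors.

Donors: find every N or O and count the H atoms it carries.
  atom 1 (O): bond orders sum to 1 → 1 H
  atom 13 (N): bond orders sum to 3 → 0 H
Lipinski HBD = 1.
Acceptors: N atoms = 1, O atoms = 1 → HBA = 2.

1, 2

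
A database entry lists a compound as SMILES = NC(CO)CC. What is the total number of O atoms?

1

Scan the SMILES for O atoms (remember two-letter symbols like Cl and Br are single atoms).
Oxygen count: 1.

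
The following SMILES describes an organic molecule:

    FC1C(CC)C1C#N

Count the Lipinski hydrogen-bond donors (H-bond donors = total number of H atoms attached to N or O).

Donors: find every N or O and count the H atoms it carries.
  atom 8 (N): bond orders sum to 3 → 0 H
Lipinski HBD = 0.

0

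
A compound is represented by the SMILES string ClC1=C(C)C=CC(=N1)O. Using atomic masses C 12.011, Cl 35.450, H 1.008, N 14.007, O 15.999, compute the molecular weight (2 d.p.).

143.57 g/mol

First, the molecular formula is C6H6ClNO (counting implicit H from valence).
  C: 6 × 12.011 = 72.066
  Cl: 1 × 35.450 = 35.450
  H: 6 × 1.008 = 6.048
  N: 1 × 14.007 = 14.007
  O: 1 × 15.999 = 15.999
Sum: 6×12.011 + 1×35.450 + 6×1.008 + 1×14.007 + 1×15.999 = 143.570 → 143.57 g/mol.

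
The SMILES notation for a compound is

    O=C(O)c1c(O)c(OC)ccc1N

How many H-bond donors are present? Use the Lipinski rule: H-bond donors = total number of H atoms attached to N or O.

Donors: find every N or O and count the H atoms it carries.
  atom 1 (O): bond orders sum to 2 → 0 H
  atom 3 (O): bond orders sum to 1 → 1 H
  atom 6 (O): bond orders sum to 1 → 1 H
  atom 8 (O): bond orders sum to 2 → 0 H
  atom 13 (N): bond orders sum to 1 → 2 H
Lipinski HBD = 4.

4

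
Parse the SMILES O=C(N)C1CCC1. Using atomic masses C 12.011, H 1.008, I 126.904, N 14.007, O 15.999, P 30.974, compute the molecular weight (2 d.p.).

First, the molecular formula is C5H9NO (counting implicit H from valence).
  C: 5 × 12.011 = 60.055
  H: 9 × 1.008 = 9.072
  N: 1 × 14.007 = 14.007
  O: 1 × 15.999 = 15.999
Sum: 5×12.011 + 9×1.008 + 1×14.007 + 1×15.999 = 99.133 → 99.13 g/mol.

99.13 g/mol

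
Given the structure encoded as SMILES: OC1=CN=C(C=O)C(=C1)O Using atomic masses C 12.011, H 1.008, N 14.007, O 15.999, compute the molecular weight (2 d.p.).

First, the molecular formula is C6H5NO3 (counting implicit H from valence).
  C: 6 × 12.011 = 72.066
  H: 5 × 1.008 = 5.040
  N: 1 × 14.007 = 14.007
  O: 3 × 15.999 = 47.997
Sum: 6×12.011 + 5×1.008 + 1×14.007 + 3×15.999 = 139.110 → 139.11 g/mol.

139.11 g/mol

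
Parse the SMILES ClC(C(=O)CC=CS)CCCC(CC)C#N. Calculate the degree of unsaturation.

Degree of unsaturation = (number of rings) + (number of π bonds).
Ring closures in the SMILES: 0.
π bonds: 2 double bonds (each 1 DoU), 1 triple bond (each 2 DoU) → 4 DoU from unsaturation.
Total DoU = 0 + 4 = 4.

4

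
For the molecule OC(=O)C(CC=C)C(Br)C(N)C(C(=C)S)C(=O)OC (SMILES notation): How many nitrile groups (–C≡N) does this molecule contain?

Scan the SMILES for the nitrile motif — none present.
Groups that are present: 2 alkene, 1 carboxylic acid, 1 ester, 1 primary amine, 1 thiol.

0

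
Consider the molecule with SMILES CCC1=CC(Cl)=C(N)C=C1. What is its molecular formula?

C8H10ClN

Walk through each heavy atom and fill implicit hydrogens from standard valence (C 4, N 3, O 2, S 2, halogen 1):
  atom 1: C, bond orders sum to 1 (valence 4) → 3 H
  atom 2: C, bond orders sum to 2 (valence 4) → 2 H
  atom 3: C, bond orders sum to 4 (valence 4) → 0 H
  atom 4: C, bond orders sum to 3 (valence 4) → 1 H
  atom 5: C, bond orders sum to 4 (valence 4) → 0 H
  atom 6: Cl (halogen, monovalent) → 0 H
  atom 7: C, bond orders sum to 4 (valence 4) → 0 H
  atom 8: N, bond orders sum to 1 (valence 3) → 2 H
  atom 9: C, bond orders sum to 3 (valence 4) → 1 H
  atom 10: C, bond orders sum to 3 (valence 4) → 1 H
Totals → C:8, H:10, Cl:1, N:1.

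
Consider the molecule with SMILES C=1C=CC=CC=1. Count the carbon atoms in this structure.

6

Count every carbon token in the SMILES (each C, including those in ring-closure positions and inside branches).
Carbon count: 6.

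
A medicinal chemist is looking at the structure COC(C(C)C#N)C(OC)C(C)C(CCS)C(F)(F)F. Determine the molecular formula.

Walk through each heavy atom and fill implicit hydrogens from standard valence (C 4, N 3, O 2, S 2, halogen 1):
  atom 1: C, bond orders sum to 1 (valence 4) → 3 H
  atom 2: O, bond orders sum to 2 (valence 2) → 0 H
  atom 3: C, bond orders sum to 3 (valence 4) → 1 H
  atom 4: C, bond orders sum to 3 (valence 4) → 1 H
  atom 5: C, bond orders sum to 1 (valence 4) → 3 H
  atom 6: C, bond orders sum to 4 (valence 4) → 0 H
  atom 7: N, bond orders sum to 3 (valence 3) → 0 H
  atom 8: C, bond orders sum to 3 (valence 4) → 1 H
  atom 9: O, bond orders sum to 2 (valence 2) → 0 H
  atom 10: C, bond orders sum to 1 (valence 4) → 3 H
  atom 11: C, bond orders sum to 3 (valence 4) → 1 H
  atom 12: C, bond orders sum to 1 (valence 4) → 3 H
  atom 13: C, bond orders sum to 3 (valence 4) → 1 H
  atom 14: C, bond orders sum to 2 (valence 4) → 2 H
  atom 15: C, bond orders sum to 2 (valence 4) → 2 H
  atom 16: S, bond orders sum to 1 (valence 2) → 1 H
  atom 17: C, bond orders sum to 4 (valence 4) → 0 H
  atom 18: F (halogen, monovalent) → 0 H
  atom 19: F (halogen, monovalent) → 0 H
  atom 20: F (halogen, monovalent) → 0 H
Totals → C:13, H:22, F:3, N:1, O:2, S:1.
In Hill order: C13H22F3NO2S.

C13H22F3NO2S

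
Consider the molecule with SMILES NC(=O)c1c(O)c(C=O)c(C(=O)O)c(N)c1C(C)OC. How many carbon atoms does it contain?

Count every carbon token in the SMILES (each C, including those in ring-closure positions and inside branches).
Carbon count: 12.

12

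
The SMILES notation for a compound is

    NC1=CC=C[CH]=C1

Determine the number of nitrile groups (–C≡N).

Scan the SMILES for the nitrile motif — none present.
Groups that are present: 1 primary amine.

0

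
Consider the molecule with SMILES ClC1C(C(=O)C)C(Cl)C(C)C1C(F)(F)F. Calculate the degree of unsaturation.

Molecular formula: C9H11Cl2F3O.
DoU = (2C + 2 + N − H − X) / 2, where X is the halogen count and O/S are ignored.
    = (2·9 + 2 + 0 − 11 − 5) / 2 = 4 / 2 = 2.

2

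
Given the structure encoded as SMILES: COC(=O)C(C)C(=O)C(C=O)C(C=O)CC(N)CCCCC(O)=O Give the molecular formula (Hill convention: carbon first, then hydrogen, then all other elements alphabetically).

C16H25NO7

Walk through each heavy atom and fill implicit hydrogens from standard valence (C 4, N 3, O 2, S 2, halogen 1):
  atom 1: C, bond orders sum to 1 (valence 4) → 3 H
  atom 2: O, bond orders sum to 2 (valence 2) → 0 H
  atom 3: C, bond orders sum to 4 (valence 4) → 0 H
  atom 4: O, bond orders sum to 2 (valence 2) → 0 H
  atom 5: C, bond orders sum to 3 (valence 4) → 1 H
  atom 6: C, bond orders sum to 1 (valence 4) → 3 H
  atom 7: C, bond orders sum to 4 (valence 4) → 0 H
  atom 8: O, bond orders sum to 2 (valence 2) → 0 H
  atom 9: C, bond orders sum to 3 (valence 4) → 1 H
  atom 10: C, bond orders sum to 3 (valence 4) → 1 H
  atom 11: O, bond orders sum to 2 (valence 2) → 0 H
  atom 12: C, bond orders sum to 3 (valence 4) → 1 H
  atom 13: C, bond orders sum to 3 (valence 4) → 1 H
  atom 14: O, bond orders sum to 2 (valence 2) → 0 H
  atom 15: C, bond orders sum to 2 (valence 4) → 2 H
  atom 16: C, bond orders sum to 3 (valence 4) → 1 H
  atom 17: N, bond orders sum to 1 (valence 3) → 2 H
  atom 18: C, bond orders sum to 2 (valence 4) → 2 H
  atom 19: C, bond orders sum to 2 (valence 4) → 2 H
  atom 20: C, bond orders sum to 2 (valence 4) → 2 H
  atom 21: C, bond orders sum to 2 (valence 4) → 2 H
  atom 22: C, bond orders sum to 4 (valence 4) → 0 H
  atom 23: O, bond orders sum to 1 (valence 2) → 1 H
  atom 24: O, bond orders sum to 2 (valence 2) → 0 H
Totals → C:16, H:25, N:1, O:7.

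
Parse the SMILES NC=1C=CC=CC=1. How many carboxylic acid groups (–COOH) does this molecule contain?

0

Scan the SMILES for the carboxylic acid motif — none present.
Groups that are present: 1 primary amine.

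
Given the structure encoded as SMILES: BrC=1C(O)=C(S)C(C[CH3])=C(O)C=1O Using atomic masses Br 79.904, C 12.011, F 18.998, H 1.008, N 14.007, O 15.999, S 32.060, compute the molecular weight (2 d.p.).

First, the molecular formula is C8H9BrO3S (counting implicit H from valence).
  Br: 1 × 79.904 = 79.904
  C: 8 × 12.011 = 96.088
  H: 9 × 1.008 = 9.072
  O: 3 × 15.999 = 47.997
  S: 1 × 32.060 = 32.060
Sum: 1×79.904 + 8×12.011 + 9×1.008 + 3×15.999 + 1×32.060 = 265.121 → 265.12 g/mol.

265.12 g/mol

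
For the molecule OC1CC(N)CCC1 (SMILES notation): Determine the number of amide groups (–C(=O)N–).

0

Scan the SMILES for the amide motif — none present.
Groups that are present: 1 hydroxyl, 1 primary amine.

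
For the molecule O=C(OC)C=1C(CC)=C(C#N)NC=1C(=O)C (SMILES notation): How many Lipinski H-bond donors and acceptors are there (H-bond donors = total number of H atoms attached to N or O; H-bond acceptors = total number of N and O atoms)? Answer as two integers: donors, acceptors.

Donors: find every N or O and count the H atoms it carries.
  atom 1 (O): bond orders sum to 2 → 0 H
  atom 3 (O): bond orders sum to 2 → 0 H
  atom 11 (N): bond orders sum to 3 → 0 H
  atom 12 (N): bond orders sum to 2 → 1 H
  atom 15 (O): bond orders sum to 2 → 0 H
Lipinski HBD = 1.
Acceptors: N atoms = 2, O atoms = 3 → HBA = 5.

1, 5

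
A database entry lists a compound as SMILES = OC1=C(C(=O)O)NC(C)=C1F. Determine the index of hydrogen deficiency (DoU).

Molecular formula: C6H6FNO3.
DoU = (2C + 2 + N − H − X) / 2, where X is the halogen count and O/S are ignored.
    = (2·6 + 2 + 1 − 6 − 1) / 2 = 8 / 2 = 4.

4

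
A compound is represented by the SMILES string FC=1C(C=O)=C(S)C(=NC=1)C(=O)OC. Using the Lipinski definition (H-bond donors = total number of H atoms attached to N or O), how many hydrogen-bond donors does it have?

Donors: find every N or O and count the H atoms it carries.
  atom 5 (O): bond orders sum to 2 → 0 H
  atom 9 (N): bond orders sum to 3 → 0 H
  atom 12 (O): bond orders sum to 2 → 0 H
  atom 13 (O): bond orders sum to 2 → 0 H
Lipinski HBD = 0.

0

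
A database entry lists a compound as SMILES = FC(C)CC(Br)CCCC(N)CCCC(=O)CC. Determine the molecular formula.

Walk through each heavy atom and fill implicit hydrogens from standard valence (C 4, N 3, O 2, S 2, halogen 1):
  atom 1: F (halogen, monovalent) → 0 H
  atom 2: C, bond orders sum to 3 (valence 4) → 1 H
  atom 3: C, bond orders sum to 1 (valence 4) → 3 H
  atom 4: C, bond orders sum to 2 (valence 4) → 2 H
  atom 5: C, bond orders sum to 3 (valence 4) → 1 H
  atom 6: Br (halogen, monovalent) → 0 H
  atom 7: C, bond orders sum to 2 (valence 4) → 2 H
  atom 8: C, bond orders sum to 2 (valence 4) → 2 H
  atom 9: C, bond orders sum to 2 (valence 4) → 2 H
  atom 10: C, bond orders sum to 3 (valence 4) → 1 H
  atom 11: N, bond orders sum to 1 (valence 3) → 2 H
  atom 12: C, bond orders sum to 2 (valence 4) → 2 H
  atom 13: C, bond orders sum to 2 (valence 4) → 2 H
  atom 14: C, bond orders sum to 2 (valence 4) → 2 H
  atom 15: C, bond orders sum to 4 (valence 4) → 0 H
  atom 16: O, bond orders sum to 2 (valence 2) → 0 H
  atom 17: C, bond orders sum to 2 (valence 4) → 2 H
  atom 18: C, bond orders sum to 1 (valence 4) → 3 H
Totals → C:14, H:27, Br:1, F:1, N:1, O:1.
In Hill order: C14H27BrFNO.

C14H27BrFNO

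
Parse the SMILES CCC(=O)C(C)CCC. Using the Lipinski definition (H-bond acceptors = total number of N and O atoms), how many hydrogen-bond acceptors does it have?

1

N atoms: 0; O atoms: 1.
Lipinski HBA = 0 + 1 = 1.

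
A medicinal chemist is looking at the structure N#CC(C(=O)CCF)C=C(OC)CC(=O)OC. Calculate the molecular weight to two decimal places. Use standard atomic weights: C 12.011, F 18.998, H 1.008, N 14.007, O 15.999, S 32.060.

First, the molecular formula is C11H14FNO4 (counting implicit H from valence).
  C: 11 × 12.011 = 132.121
  F: 1 × 18.998 = 18.998
  H: 14 × 1.008 = 14.112
  N: 1 × 14.007 = 14.007
  O: 4 × 15.999 = 63.996
Sum: 11×12.011 + 1×18.998 + 14×1.008 + 1×14.007 + 4×15.999 = 243.234 → 243.23 g/mol.

243.23 g/mol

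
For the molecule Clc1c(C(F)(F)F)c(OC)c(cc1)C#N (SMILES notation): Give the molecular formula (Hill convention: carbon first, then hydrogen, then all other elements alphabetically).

Walk through each heavy atom and fill implicit hydrogens from standard valence (C 4, N 3, O 2, S 2, halogen 1); for lowercase aromatic atoms, an aromatic c carries 1 H when it has two neighbours and 0 H with three, and aromatic n carries 0 H:
  atom 1: Cl (halogen, monovalent) → 0 H
  atom 2: aromatic c, 3 neighbours → 0 H
  atom 3: aromatic c, 3 neighbours → 0 H
  atom 4: C, bond orders sum to 4 (valence 4) → 0 H
  atom 5: F (halogen, monovalent) → 0 H
  atom 6: F (halogen, monovalent) → 0 H
  atom 7: F (halogen, monovalent) → 0 H
  atom 8: aromatic c, 3 neighbours → 0 H
  atom 9: O, bond orders sum to 2 (valence 2) → 0 H
  atom 10: C, bond orders sum to 1 (valence 4) → 3 H
  atom 11: aromatic c, 3 neighbours → 0 H
  atom 12: aromatic c, 2 neighbours → 1 H
  atom 13: aromatic c, 2 neighbours → 1 H
  atom 14: C, bond orders sum to 4 (valence 4) → 0 H
  atom 15: N, bond orders sum to 3 (valence 3) → 0 H
Totals → C:9, H:5, Cl:1, F:3, N:1, O:1.
In Hill order: C9H5ClF3NO.

C9H5ClF3NO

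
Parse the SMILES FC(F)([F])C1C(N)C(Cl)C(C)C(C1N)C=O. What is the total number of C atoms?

Count every carbon token in the SMILES (each C, including those in ring-closure positions and inside branches).
Carbon count: 9.

9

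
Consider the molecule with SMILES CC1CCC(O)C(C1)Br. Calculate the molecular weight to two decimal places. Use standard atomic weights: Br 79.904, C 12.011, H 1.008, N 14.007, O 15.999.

First, the molecular formula is C7H13BrO (counting implicit H from valence).
  Br: 1 × 79.904 = 79.904
  C: 7 × 12.011 = 84.077
  H: 13 × 1.008 = 13.104
  O: 1 × 15.999 = 15.999
Sum: 1×79.904 + 7×12.011 + 13×1.008 + 1×15.999 = 193.084 → 193.08 g/mol.

193.08 g/mol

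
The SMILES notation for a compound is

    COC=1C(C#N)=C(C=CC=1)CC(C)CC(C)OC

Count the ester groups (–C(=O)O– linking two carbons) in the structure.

Scan the SMILES for the ester motif — none present.
Groups that are present: 2 ether, 1 nitrile.

0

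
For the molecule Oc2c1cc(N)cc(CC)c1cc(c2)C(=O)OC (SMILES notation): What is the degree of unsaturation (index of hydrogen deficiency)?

Molecular formula: C14H15NO3.
DoU = (2C + 2 + N − H − X) / 2, where X is the halogen count and O/S are ignored.
    = (2·14 + 2 + 1 − 15 − 0) / 2 = 16 / 2 = 8.

8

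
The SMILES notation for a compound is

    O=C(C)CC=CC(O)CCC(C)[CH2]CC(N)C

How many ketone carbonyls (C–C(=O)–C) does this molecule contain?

1

The ketone motif appears at heavy-atom position 2 in the SMILES.
Other groups present: 1 alkene, 1 hydroxyl, 1 primary amine.
Ketone count: 1.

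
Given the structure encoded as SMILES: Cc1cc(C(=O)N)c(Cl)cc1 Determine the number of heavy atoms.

Every atom symbol written in the SMILES (organic subset) is one heavy atom; implicit H are not written.
Heavy atoms by element → C:8, Cl:1, N:1, O:1.
Total: 11.

11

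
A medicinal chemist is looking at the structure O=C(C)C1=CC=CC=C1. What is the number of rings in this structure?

In SMILES, each pair of matching ring-closure digits denotes one ring-closing bond; the number of such bonds equals the number of independent rings.
Ring-closure bonds here: 1.

1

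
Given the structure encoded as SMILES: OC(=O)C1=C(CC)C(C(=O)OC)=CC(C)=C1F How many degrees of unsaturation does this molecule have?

6

Molecular formula: C12H13FO4.
DoU = (2C + 2 + N − H − X) / 2, where X is the halogen count and O/S are ignored.
    = (2·12 + 2 + 0 − 13 − 1) / 2 = 12 / 2 = 6.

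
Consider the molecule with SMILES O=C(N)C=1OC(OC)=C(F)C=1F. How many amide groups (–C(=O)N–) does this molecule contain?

The amide motif appears at heavy-atom position 2 in the SMILES.
Other groups present: 1 ether.
Amide count: 1.

1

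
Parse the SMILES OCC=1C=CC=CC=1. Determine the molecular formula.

C7H8O

Walk through each heavy atom and fill implicit hydrogens from standard valence (C 4, N 3, O 2, S 2, halogen 1):
  atom 1: O, bond orders sum to 1 (valence 2) → 1 H
  atom 2: C, bond orders sum to 2 (valence 4) → 2 H
  atom 3: C, bond orders sum to 4 (valence 4) → 0 H
  atom 4: C, bond orders sum to 3 (valence 4) → 1 H
  atom 5: C, bond orders sum to 3 (valence 4) → 1 H
  atom 6: C, bond orders sum to 3 (valence 4) → 1 H
  atom 7: C, bond orders sum to 3 (valence 4) → 1 H
  atom 8: C, bond orders sum to 3 (valence 4) → 1 H
Totals → C:7, H:8, O:1.
In Hill order: C7H8O.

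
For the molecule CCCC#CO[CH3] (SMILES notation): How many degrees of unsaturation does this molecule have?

2

Degree of unsaturation = (number of rings) + (number of π bonds).
Ring closures in the SMILES: 0.
π bonds: 1 triple bond (each 2 DoU) → 2 DoU from unsaturation.
Total DoU = 0 + 2 = 2.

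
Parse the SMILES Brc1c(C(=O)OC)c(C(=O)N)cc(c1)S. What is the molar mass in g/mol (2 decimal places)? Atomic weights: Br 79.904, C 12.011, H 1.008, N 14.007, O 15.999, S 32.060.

290.13 g/mol

First, the molecular formula is C9H8BrNO3S (counting implicit H from valence).
  Br: 1 × 79.904 = 79.904
  C: 9 × 12.011 = 108.099
  H: 8 × 1.008 = 8.064
  N: 1 × 14.007 = 14.007
  O: 3 × 15.999 = 47.997
  S: 1 × 32.060 = 32.060
Sum: 1×79.904 + 9×12.011 + 8×1.008 + 1×14.007 + 3×15.999 + 1×32.060 = 290.131 → 290.13 g/mol.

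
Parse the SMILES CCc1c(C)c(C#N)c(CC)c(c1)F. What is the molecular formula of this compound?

C12H14FN

Walk through each heavy atom and fill implicit hydrogens from standard valence (C 4, N 3, O 2, S 2, halogen 1); for lowercase aromatic atoms, an aromatic c carries 1 H when it has two neighbours and 0 H with three, and aromatic n carries 0 H:
  atom 1: C, bond orders sum to 1 (valence 4) → 3 H
  atom 2: C, bond orders sum to 2 (valence 4) → 2 H
  atom 3: aromatic c, 3 neighbours → 0 H
  atom 4: aromatic c, 3 neighbours → 0 H
  atom 5: C, bond orders sum to 1 (valence 4) → 3 H
  atom 6: aromatic c, 3 neighbours → 0 H
  atom 7: C, bond orders sum to 4 (valence 4) → 0 H
  atom 8: N, bond orders sum to 3 (valence 3) → 0 H
  atom 9: aromatic c, 3 neighbours → 0 H
  atom 10: C, bond orders sum to 2 (valence 4) → 2 H
  atom 11: C, bond orders sum to 1 (valence 4) → 3 H
  atom 12: aromatic c, 3 neighbours → 0 H
  atom 13: aromatic c, 2 neighbours → 1 H
  atom 14: F (halogen, monovalent) → 0 H
Totals → C:12, H:14, F:1, N:1.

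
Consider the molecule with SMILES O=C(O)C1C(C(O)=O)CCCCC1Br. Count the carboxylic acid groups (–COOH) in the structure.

2

The carboxylic acid motif appears at heavy-atom positions 2, 6 in the SMILES.
Carboxylic acid count: 2.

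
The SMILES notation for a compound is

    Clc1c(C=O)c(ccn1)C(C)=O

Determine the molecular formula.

Walk through each heavy atom and fill implicit hydrogens from standard valence (C 4, N 3, O 2, S 2, halogen 1); for lowercase aromatic atoms, an aromatic c carries 1 H when it has two neighbours and 0 H with three, and aromatic n carries 0 H:
  atom 1: Cl (halogen, monovalent) → 0 H
  atom 2: aromatic c, 3 neighbours → 0 H
  atom 3: aromatic c, 3 neighbours → 0 H
  atom 4: C, bond orders sum to 3 (valence 4) → 1 H
  atom 5: O, bond orders sum to 2 (valence 2) → 0 H
  atom 6: aromatic c, 3 neighbours → 0 H
  atom 7: aromatic c, 2 neighbours → 1 H
  atom 8: aromatic c, 2 neighbours → 1 H
  atom 9: aromatic n, 2 neighbours → 0 H
  atom 10: C, bond orders sum to 4 (valence 4) → 0 H
  atom 11: C, bond orders sum to 1 (valence 4) → 3 H
  atom 12: O, bond orders sum to 2 (valence 2) → 0 H
Totals → C:8, H:6, Cl:1, N:1, O:2.

C8H6ClNO2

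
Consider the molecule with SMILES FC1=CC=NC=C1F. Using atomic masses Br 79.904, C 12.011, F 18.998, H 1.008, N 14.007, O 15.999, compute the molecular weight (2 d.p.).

First, the molecular formula is C5H3F2N (counting implicit H from valence).
  C: 5 × 12.011 = 60.055
  F: 2 × 18.998 = 37.996
  H: 3 × 1.008 = 3.024
  N: 1 × 14.007 = 14.007
Sum: 5×12.011 + 2×18.998 + 3×1.008 + 1×14.007 = 115.082 → 115.08 g/mol.

115.08 g/mol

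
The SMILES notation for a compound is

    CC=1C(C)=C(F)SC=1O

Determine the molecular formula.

C6H7FOS

Walk through each heavy atom and fill implicit hydrogens from standard valence (C 4, N 3, O 2, S 2, halogen 1):
  atom 1: C, bond orders sum to 1 (valence 4) → 3 H
  atom 2: C, bond orders sum to 4 (valence 4) → 0 H
  atom 3: C, bond orders sum to 4 (valence 4) → 0 H
  atom 4: C, bond orders sum to 1 (valence 4) → 3 H
  atom 5: C, bond orders sum to 4 (valence 4) → 0 H
  atom 6: F (halogen, monovalent) → 0 H
  atom 7: S, bond orders sum to 2 (valence 2) → 0 H
  atom 8: C, bond orders sum to 4 (valence 4) → 0 H
  atom 9: O, bond orders sum to 1 (valence 2) → 1 H
Totals → C:6, H:7, F:1, O:1, S:1.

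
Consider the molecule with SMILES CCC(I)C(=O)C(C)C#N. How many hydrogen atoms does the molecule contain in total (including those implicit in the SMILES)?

Walk through each heavy atom and fill implicit hydrogens from standard valence (C 4, N 3, O 2, S 2, halogen 1):
  atom 1: C, bond orders sum to 1 (valence 4) → 3 H
  atom 2: C, bond orders sum to 2 (valence 4) → 2 H
  atom 3: C, bond orders sum to 3 (valence 4) → 1 H
  atom 4: I (halogen, monovalent) → 0 H
  atom 5: C, bond orders sum to 4 (valence 4) → 0 H
  atom 6: O, bond orders sum to 2 (valence 2) → 0 H
  atom 7: C, bond orders sum to 3 (valence 4) → 1 H
  atom 8: C, bond orders sum to 1 (valence 4) → 3 H
  atom 9: C, bond orders sum to 4 (valence 4) → 0 H
  atom 10: N, bond orders sum to 3 (valence 3) → 0 H
Total hydrogens: 10.

10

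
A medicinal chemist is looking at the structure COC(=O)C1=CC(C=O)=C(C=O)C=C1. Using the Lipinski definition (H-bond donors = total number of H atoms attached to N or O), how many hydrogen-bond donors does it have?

0

Donors: find every N or O and count the H atoms it carries.
  atom 2 (O): bond orders sum to 2 → 0 H
  atom 4 (O): bond orders sum to 2 → 0 H
  atom 9 (O): bond orders sum to 2 → 0 H
  atom 12 (O): bond orders sum to 2 → 0 H
Lipinski HBD = 0.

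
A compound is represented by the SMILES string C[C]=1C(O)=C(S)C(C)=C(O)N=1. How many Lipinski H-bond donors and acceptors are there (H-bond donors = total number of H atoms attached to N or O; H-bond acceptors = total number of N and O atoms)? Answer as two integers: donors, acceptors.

Donors: find every N or O and count the H atoms it carries.
  atom 4 (O): bond orders sum to 1 → 1 H
  atom 10 (O): bond orders sum to 1 → 1 H
  atom 11 (N): bond orders sum to 3 → 0 H
Lipinski HBD = 2.
Acceptors: N atoms = 1, O atoms = 2 → HBA = 3.

2, 3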